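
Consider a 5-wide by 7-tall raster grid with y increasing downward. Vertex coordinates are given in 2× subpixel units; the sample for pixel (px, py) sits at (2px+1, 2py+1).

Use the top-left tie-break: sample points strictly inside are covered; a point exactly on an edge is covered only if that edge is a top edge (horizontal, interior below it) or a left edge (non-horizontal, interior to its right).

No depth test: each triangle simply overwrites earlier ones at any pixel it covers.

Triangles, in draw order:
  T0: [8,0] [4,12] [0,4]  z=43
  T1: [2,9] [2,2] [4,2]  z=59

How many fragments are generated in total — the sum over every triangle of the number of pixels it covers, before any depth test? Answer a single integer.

T0:
  2·area = 80
  edge (8, 0)→(4, 12): d=(-4,12) right/bottom  bias=-1
  edge (4, 12)→(0, 4): d=(-4,-8) top-left  bias=+0
  edge (0, 4)→(8, 0): d=(8,-4) top-left  bias=+0
    (3,0)@(7, 1): e=[8,68,4] → #
    (4,0)@(9, 1): e=[-16,84,12] → ·
    (1,1)@(3, 3): e=[48,28,4] → #
    (2,1)@(5, 3): e=[24,44,12] → #
    (3,1)@(7, 3): e=[0,60,20] → ·  [on edge]
    (0,2)@(1, 5): e=[64,4,12] → #
    (3,2)@(7, 5): e=[-8,52,36] → ·
    (0,3)@(1, 7): e=[56,-4,28] → ·
    (1,3)@(3, 7): e=[32,12,36] → #
    (3,3)@(7, 7): e=[-16,44,52] → ·
    (1,4)@(3, 9): e=[24,4,52] → #
    (2,4)@(5, 9): e=[0,20,60] → ·  [on edge]
  covered (9 px):
    · · · # ·
    · # # · ·
    # # # · ·
    · # # · ·
    · # · · ·
    · · · · ·
    · · · · ·
T1:
  2·area = 14
  edge (2, 9)→(2, 2): d=(0,-7) top-left  bias=+0
  edge (2, 2)→(4, 2): d=(2,0) top-left  bias=+0
  edge (4, 2)→(2, 9): d=(-2,7) right/bottom  bias=-1
    (1,1)@(3, 3): e=[7,2,5] → #
    (2,1)@(5, 3): e=[21,2,-9] → ·
    (1,2)@(3, 5): e=[7,6,1] → #
    (2,2)@(5, 5): e=[21,6,-13] → ·
    (1,3)@(3, 7): e=[7,10,-3] → ·
  covered (2 px):
    · · · · ·
    · # · · ·
    · # · · ·
    · · · · ·
    · · · · ·
    · · · · ·
    · · · · ·

Final: 11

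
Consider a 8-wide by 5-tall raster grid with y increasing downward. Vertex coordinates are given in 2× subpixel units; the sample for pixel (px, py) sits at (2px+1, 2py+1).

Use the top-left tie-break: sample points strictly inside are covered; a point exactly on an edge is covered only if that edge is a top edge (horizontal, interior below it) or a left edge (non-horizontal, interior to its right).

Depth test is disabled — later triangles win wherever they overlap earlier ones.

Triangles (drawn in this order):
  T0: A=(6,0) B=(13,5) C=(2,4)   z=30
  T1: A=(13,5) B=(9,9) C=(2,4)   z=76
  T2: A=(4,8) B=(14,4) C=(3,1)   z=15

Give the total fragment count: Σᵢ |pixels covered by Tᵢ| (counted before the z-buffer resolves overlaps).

T0:
  2·area = 48
  edge (6, 0)→(13, 5): d=(7,5) right/bottom  bias=-1
  edge (13, 5)→(2, 4): d=(-11,-1) top-left  bias=+0
  edge (2, 4)→(6, 0): d=(4,-4) top-left  bias=+0
    (2,0)@(5, 1): e=[12,36,0] → █  [on edge]
    (3,0)@(7, 1): e=[2,38,8] → █
    (4,0)@(9, 1): e=[-8,40,16] → ·
    (1,1)@(3, 3): e=[36,12,0] → █  [on edge]
    (4,1)@(9, 3): e=[6,18,24] → █
    (5,1)@(11, 3): e=[-4,20,32] → ·
    (0,2)@(1, 5): e=[60,-12,0] → ·  [on edge]
    (1,2)@(3, 5): e=[50,-10,8] → ·
    (2,2)@(5, 5): e=[40,-8,16] → ·
    (3,2)@(7, 5): e=[30,-6,24] → ·
    (4,2)@(9, 5): e=[20,-4,32] → ·
    (6,2)@(13, 5): e=[0,0,48] → ·  [on edge]
  covered (6 px):
    · · █ █ · · · ·
    · █ █ █ █ · · ·
    · · · · · · · ·
    · · · · · · · ·
    · · · · · · · ·
T1:
  2·area = 48
  edge (13, 5)→(9, 9): d=(-4,4) right/bottom  bias=-1
  edge (9, 9)→(2, 4): d=(-7,-5) top-left  bias=+0
  edge (2, 4)→(13, 5): d=(11,1) right/bottom  bias=-1
    (7,1)@(15, 3): e=[0,72,-24] → ·  [on edge]
    (2,2)@(5, 5): e=[32,8,8] → █
    (3,2)@(7, 5): e=[24,18,6] → █
    (4,2)@(9, 5): e=[16,28,4] → █
    (5,2)@(11, 5): e=[8,38,2] → █
    (6,2)@(13, 5): e=[0,48,0] → ·  [on edge]
    (2,3)@(5, 7): e=[24,-6,30] → ·
    (3,3)@(7, 7): e=[16,4,28] → █
    (5,3)@(11, 7): e=[0,24,24] → ·  [on edge]
    (3,4)@(7, 9): e=[8,-10,50] → ·
    (4,4)@(9, 9): e=[0,0,48] → ·  [on edge]
  covered (6 px):
    · · · · · · · ·
    · · · · · · · ·
    · · █ █ █ █ · ·
    · · · █ █ · · ·
    · · · · · · · ·
T2:
  2·area = 74  (B↔C swapped to make it positive)
  edge (4, 8)→(3, 1): d=(-1,-7) top-left  bias=+0
  edge (3, 1)→(14, 4): d=(11,3) right/bottom  bias=-1
  edge (14, 4)→(4, 8): d=(-10,4) right/bottom  bias=-1
    (1,0)@(3, 1): e=[0,0,74] → ·  [on edge]
    (2,1)@(5, 3): e=[12,16,46] → █
    (3,1)@(7, 3): e=[26,10,38] → █
    (4,1)@(9, 3): e=[40,4,30] → █
    (5,1)@(11, 3): e=[54,-2,22] → ·
    (2,2)@(5, 5): e=[10,38,26] → █
    (5,2)@(11, 5): e=[52,20,2] → █
    (6,2)@(13, 5): e=[66,14,-6] → ·
    (2,3)@(5, 7): e=[8,60,6] → █
    (3,3)@(7, 7): e=[22,54,-2] → ·
    (4,3)@(9, 7): e=[36,48,-10] → ·
    (5,3)@(11, 7): e=[50,42,-18] → ·
  covered (8 px):
    · · · · · · · ·
    · · █ █ █ · · ·
    · · █ █ █ █ · ·
    · · █ · · · · ·
    · · · · · · · ·

Answer: 20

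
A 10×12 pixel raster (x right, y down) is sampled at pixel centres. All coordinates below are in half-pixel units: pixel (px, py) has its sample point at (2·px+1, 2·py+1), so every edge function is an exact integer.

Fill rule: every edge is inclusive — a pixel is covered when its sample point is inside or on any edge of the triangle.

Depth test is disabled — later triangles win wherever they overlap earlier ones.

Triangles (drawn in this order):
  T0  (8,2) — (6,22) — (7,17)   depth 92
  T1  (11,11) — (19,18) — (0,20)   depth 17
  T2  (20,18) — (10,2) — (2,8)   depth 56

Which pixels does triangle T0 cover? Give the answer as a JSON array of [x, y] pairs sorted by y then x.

T0:
  2·area = 10  (B↔C swapped to make it positive)
  edge (8, 2)→(7, 17): d=(-1,15) inclusive
  edge (7, 17)→(6, 22): d=(-1,5) inclusive
  edge (6, 22)→(8, 2): d=(2,-20) inclusive
    (4,3)@(9, 7): e=[-20,0,30] → .  [on edge]
    (3,6)@(7, 13): e=[4,4,2] → X
    (4,6)@(9, 13): e=[-26,-6,42] → .
    (3,7)@(7, 15): e=[2,2,6] → X
    (4,7)@(9, 15): e=[-28,-8,46] → .
    (3,8)@(7, 17): e=[0,0,10] → X  [on edge]
    (4,8)@(9, 17): e=[-30,-10,50] → .
    (3,9)@(7, 19): e=[-2,-2,14] → .
  covered (3 px):
    . . . . . . . . . .
    . . . . . . . . . .
    . . . . . . . . . .
    . . . . . . . . . .
    . . . . . . . . . .
    . . . . . . . . . .
    . . . X . . . . . .
    . . . X . . . . . .
    . . . X . . . . . .
    . . . . . . . . . .
    . . . . . . . . . .
    . . . . . . . . . .
T1:
  2·area = 149
  edge (11, 11)→(19, 18): d=(8,7) inclusive
  edge (19, 18)→(0, 20): d=(-19,2) inclusive
  edge (0, 20)→(11, 11): d=(11,-9) inclusive
    (5,5)@(11, 11): e=[0,149,0] → X  [on edge]
    (6,5)@(13, 11): e=[-14,145,18] → .
    (4,6)@(9, 13): e=[30,115,4] → X
    (6,6)@(13, 13): e=[2,107,40] → X
    (7,6)@(15, 13): e=[-12,103,58] → .
    (3,7)@(7, 15): e=[60,81,8] → X
    (7,7)@(15, 15): e=[4,65,80] → X
    (8,7)@(17, 15): e=[-10,61,98] → .
    (2,8)@(5, 17): e=[90,47,12] → X
    (8,8)@(17, 17): e=[6,23,120] → X
    (9,8)@(19, 17): e=[-8,19,138] → .
    (1,9)@(3, 19): e=[120,13,16] → X
  covered (20 px):
    . . . . . . . . . .
    . . . . . . . . . .
    . . . . . . . . . .
    . . . . . . . . . .
    . . . . . . . . . .
    . . . . . X . . . .
    . . . . X X X . . .
    . . . X X X X X . .
    . . X X X X X X X .
    . X X X X . . . . .
    . . . . . . . . . .
    . . . . . . . . . .
T2:
  2·area = 188  (B↔C swapped to make it positive)
  edge (20, 18)→(2, 8): d=(-18,-10) inclusive
  edge (2, 8)→(10, 2): d=(8,-6) inclusive
  edge (10, 2)→(20, 18): d=(10,16) inclusive
    (4,1)@(9, 3): e=[160,2,26] → X
    (5,1)@(11, 3): e=[180,14,-6] → .
    (3,2)@(7, 5): e=[104,6,78] → X
    (5,2)@(11, 5): e=[144,30,14] → X
    (6,2)@(13, 5): e=[164,42,-18] → .
    (2,3)@(5, 7): e=[48,10,130] → X
    (6,3)@(13, 7): e=[128,58,2] → X
    (7,3)@(15, 7): e=[148,70,-30] → .
    (2,4)@(5, 9): e=[12,26,150] → X
    (7,4)@(15, 9): e=[112,86,-10] → .
    (2,5)@(5, 11): e=[-24,42,170] → .
    (3,5)@(7, 11): e=[-4,54,138] → .
    (5,6)@(11, 13): e=[0,94,94] → X  [on edge]
  covered (24 px):
    . . . . . . . . . .
    . . . . X . . . . .
    . . . X X X . . . .
    . . X X X X X . . .
    . . X X X X X . . .
    . . . . X X X X . .
    . . . . . X X X . .
    . . . . . . . X X .
    . . . . . . . . . X
    . . . . . . . . . .
    . . . . . . . . . .
    . . . . . . . . . .

Result: [[3,6],[3,7],[3,8]]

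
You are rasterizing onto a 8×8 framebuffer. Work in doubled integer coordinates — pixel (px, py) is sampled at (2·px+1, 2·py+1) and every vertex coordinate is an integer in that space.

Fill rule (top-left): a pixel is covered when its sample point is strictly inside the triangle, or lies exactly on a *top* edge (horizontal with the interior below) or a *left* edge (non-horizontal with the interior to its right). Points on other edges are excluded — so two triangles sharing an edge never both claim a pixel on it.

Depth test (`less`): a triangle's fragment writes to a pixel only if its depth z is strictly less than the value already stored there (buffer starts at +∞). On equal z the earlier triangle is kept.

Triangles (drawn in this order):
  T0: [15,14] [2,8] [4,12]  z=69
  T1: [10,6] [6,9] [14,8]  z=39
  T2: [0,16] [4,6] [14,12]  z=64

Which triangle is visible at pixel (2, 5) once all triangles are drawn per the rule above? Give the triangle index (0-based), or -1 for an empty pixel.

T0:
  2·area = 40  (B↔C swapped to make it positive)
  edge (15, 14)→(4, 12): d=(-11,-2) top-left  bias=+0
  edge (4, 12)→(2, 8): d=(-2,-4) top-left  bias=+0
  edge (2, 8)→(15, 14): d=(13,6) right/bottom  bias=-1
    (1,4)@(3, 9): e=[31,2,7] → #
    (2,4)@(5, 9): e=[35,10,-5] → ·
    (1,5)@(3, 11): e=[9,-2,33] → ·
    (2,5)@(5, 11): e=[13,6,21] → #
    (3,5)@(7, 11): e=[17,14,9] → #
    (4,5)@(9, 11): e=[21,22,-3] → ·
    (2,6)@(5, 13): e=[-9,2,47] → ·
    (3,6)@(7, 13): e=[-5,10,35] → ·
    (5,6)@(11, 13): e=[3,26,11] → #
    (6,6)@(13, 13): e=[7,34,-1] → ·
    (5,7)@(11, 15): e=[-19,22,37] → ·
  covered (4 px):
    · · · · · · · ·
    · · · · · · · ·
    · · · · · · · ·
    · · · · · · · ·
    · # · · · · · ·
    · · # # · · · ·
    · · · · · # · ·
    · · · · · · · ·
T1:
  2·area = 20  (B↔C swapped to make it positive)
  edge (10, 6)→(14, 8): d=(4,2) right/bottom  bias=-1
  edge (14, 8)→(6, 9): d=(-8,1) right/bottom  bias=-1
  edge (6, 9)→(10, 6): d=(4,-3) top-left  bias=+0
    (4,3)@(9, 7): e=[6,13,1] → #
    (5,3)@(11, 7): e=[2,11,7] → #
    (6,3)@(13, 7): e=[-2,9,13] → ·
    (4,4)@(9, 9): e=[14,-3,9] → ·
    (5,4)@(11, 9): e=[10,-5,15] → ·
  covered (2 px):
    · · · · · · · ·
    · · · · · · · ·
    · · · · · · · ·
    · · · · # # · ·
    · · · · · · · ·
    · · · · · · · ·
    · · · · · · · ·
    · · · · · · · ·
T2:
  2·area = 124
  edge (0, 16)→(4, 6): d=(4,-10) top-left  bias=+0
  edge (4, 6)→(14, 12): d=(10,6) right/bottom  bias=-1
  edge (14, 12)→(0, 16): d=(-14,4) right/bottom  bias=-1
    (2,3)@(5, 7): e=[14,4,106] → #
    (3,3)@(7, 7): e=[34,-8,98] → ·
    (1,4)@(3, 9): e=[2,36,86] → #
    (3,4)@(7, 9): e=[42,12,70] → #
    (4,4)@(9, 9): e=[62,0,62] → ·  [on edge]
    (1,5)@(3, 11): e=[10,56,58] → #
    (4,5)@(9, 11): e=[70,20,34] → #
    (5,5)@(11, 11): e=[90,8,26] → #
    (6,5)@(13, 11): e=[110,-4,18] → ·
    (1,6)@(3, 13): e=[18,76,30] → #
    (5,6)@(11, 13): e=[98,28,-2] → ·
    (0,7)@(1, 15): e=[6,108,10] → #
  covered (15 px):
    · · · · · · · ·
    · · · · · · · ·
    · · · · · · · ·
    · · # · · · · ·
    · # # # · · · ·
    · # # # # # · ·
    · # # # # · · ·
    # # · · · · · ·

Z-buffer (winner per pixel, '.' = empty):
  . . . . . . . .
  . . . . . . . .
  . . . . . . . .
  . . 2 . 1 1 . .
  . 2 2 2 . . . .
  . 2 2 2 2 2 . .
  . 2 2 2 2 0 . .
  2 2 . . . . . .

Result: 2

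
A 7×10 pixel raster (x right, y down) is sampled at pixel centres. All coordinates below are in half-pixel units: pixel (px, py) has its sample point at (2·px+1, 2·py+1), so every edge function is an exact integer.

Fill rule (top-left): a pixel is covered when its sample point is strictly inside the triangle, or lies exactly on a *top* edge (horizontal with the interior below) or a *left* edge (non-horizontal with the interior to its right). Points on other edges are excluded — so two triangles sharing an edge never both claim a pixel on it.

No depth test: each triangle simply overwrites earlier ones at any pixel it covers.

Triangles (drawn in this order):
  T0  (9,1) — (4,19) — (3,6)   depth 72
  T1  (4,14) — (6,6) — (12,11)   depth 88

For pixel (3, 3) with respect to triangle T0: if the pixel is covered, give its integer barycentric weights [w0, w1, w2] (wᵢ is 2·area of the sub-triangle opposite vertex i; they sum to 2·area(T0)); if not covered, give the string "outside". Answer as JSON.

T0:
  2·area = 83
  edge (9, 1)→(4, 19): d=(-5,18) right/bottom  bias=-1
  edge (4, 19)→(3, 6): d=(-1,-13) top-left  bias=+0
  edge (3, 6)→(9, 1): d=(6,-5) top-left  bias=+0
    (4,0)@(9, 1): e=[0,83,0] → ·  [on edge]
    (3,1)@(7, 3): e=[26,55,2] → #
    (4,1)@(9, 3): e=[-10,81,12] → ·
    (2,2)@(5, 5): e=[52,27,4] → #
    (4,2)@(9, 5): e=[-20,79,24] → ·
    (2,3)@(5, 7): e=[42,25,16] → #
    (4,3)@(9, 7): e=[-30,77,36] → ·
    (2,4)@(5, 9): e=[32,23,28] → #
    (3,4)@(7, 9): e=[-4,49,38] → ·
    (2,5)@(5, 11): e=[22,21,40] → #
    (3,5)@(7, 11): e=[-14,47,50] → ·
    (2,6)@(5, 13): e=[12,19,52] → #
  covered (9 px):
    · · · · · · ·
    · · · # · · ·
    · · # # · · ·
    · · # # · · ·
    · · # · · · ·
    · · # · · · ·
    · · # · · · ·
    · · # · · · ·
    · · · · · · ·
    · · · · · · ·
T1:
  2·area = 58
  edge (4, 14)→(6, 6): d=(2,-8) top-left  bias=+0
  edge (6, 6)→(12, 11): d=(6,5) right/bottom  bias=-1
  edge (12, 11)→(4, 14): d=(-8,3) right/bottom  bias=-1
    (3,3)@(7, 7): e=[10,1,47] → #
    (4,3)@(9, 7): e=[26,-9,41] → ·
    (3,4)@(7, 9): e=[14,13,31] → #
    (4,4)@(9, 9): e=[30,3,25] → #
    (5,4)@(11, 9): e=[46,-7,19] → ·
    (2,5)@(5, 11): e=[2,35,21] → #
    (5,5)@(11, 11): e=[50,5,3] → #
    (6,5)@(13, 11): e=[66,-5,-3] → ·
    (2,6)@(5, 13): e=[6,47,5] → #
    (3,6)@(7, 13): e=[22,37,-1] → ·
    (4,6)@(9, 13): e=[38,27,-7] → ·
    (5,6)@(11, 13): e=[54,17,-13] → ·
  covered (8 px):
    · · · · · · ·
    · · · · · · ·
    · · · · · · ·
    · · · # · · ·
    · · · # # · ·
    · · # # # # ·
    · · # · · · ·
    · · · · · · ·
    · · · · · · ·
    · · · · · · ·

Result: [51,26,6]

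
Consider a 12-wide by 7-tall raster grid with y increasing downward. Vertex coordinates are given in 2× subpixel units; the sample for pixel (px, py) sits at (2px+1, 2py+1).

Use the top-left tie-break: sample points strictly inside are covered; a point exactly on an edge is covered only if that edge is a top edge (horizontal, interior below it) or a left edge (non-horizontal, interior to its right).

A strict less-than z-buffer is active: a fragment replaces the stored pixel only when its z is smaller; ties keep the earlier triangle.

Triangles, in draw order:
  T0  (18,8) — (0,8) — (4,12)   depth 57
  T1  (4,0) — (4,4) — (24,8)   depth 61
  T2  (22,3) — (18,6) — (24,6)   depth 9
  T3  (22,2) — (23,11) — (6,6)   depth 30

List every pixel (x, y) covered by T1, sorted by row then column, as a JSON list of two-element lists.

T0:
  2·area = 72  (B↔C swapped to make it positive)
  edge (18, 8)→(4, 12): d=(-14,4) right/bottom  bias=-1
  edge (4, 12)→(0, 8): d=(-4,-4) top-left  bias=+0
  edge (0, 8)→(18, 8): d=(18,0) top-left  bias=+0
    (0,4)@(1, 9): e=[54,0,18] → X  [on edge]
    (1,4)@(3, 9): e=[46,8,18] → X
    (2,4)@(5, 9): e=[38,16,18] → X
    (3,4)@(7, 9): e=[30,24,18] → X
    (4,4)@(9, 9): e=[22,32,18] → X
    (5,4)@(11, 9): e=[14,40,18] → X
    (6,4)@(13, 9): e=[6,48,18] → X
    (7,4)@(15, 9): e=[-2,56,18] → .
    (0,5)@(1, 11): e=[26,-8,54] → .
    (1,5)@(3, 11): e=[18,0,54] → X  [on edge]
    (4,5)@(9, 11): e=[-6,24,54] → .
    (5,5)@(11, 11): e=[-14,32,54] → .
    (2,6)@(5, 13): e=[-18,0,90] → .  [on edge]
  covered (10 px):
    . . . . . . . . . . . .
    . . . . . . . . . . . .
    . . . . . . . . . . . .
    . . . . . . . . . . . .
    X X X X X X X . . . . .
    . X X X . . . . . . . .
    . . . . . . . . . . . .
T1:
  2·area = 80  (B↔C swapped to make it positive)
  edge (4, 0)→(24, 8): d=(20,8) right/bottom  bias=-1
  edge (24, 8)→(4, 4): d=(-20,-4) top-left  bias=+0
  edge (4, 4)→(4, 0): d=(0,-4) top-left  bias=+0
    (2,0)@(5, 1): e=[12,64,4] → X
    (3,0)@(7, 1): e=[-4,72,12] → .
    (2,1)@(5, 3): e=[52,24,4] → X
    (3,1)@(7, 3): e=[36,32,12] → X
    (4,1)@(9, 3): e=[20,40,20] → X
    (5,1)@(11, 3): e=[4,48,28] → X
    (6,1)@(13, 3): e=[-12,56,36] → .
    (2,2)@(5, 5): e=[92,-16,4] → .
    (3,2)@(7, 5): e=[76,-8,12] → .
    (4,2)@(9, 5): e=[60,0,20] → X  [on edge]
    (6,2)@(13, 5): e=[28,16,36] → X
    (7,2)@(15, 5): e=[12,24,44] → X
    (9,3)@(19, 7): e=[20,0,60] → X  [on edge]
  covered (11 px):
    . . X . . . . . . . . .
    . . X X X X . . . . . .
    . . . . X X X X . . . .
    . . . . . . . . . X X .
    . . . . . . . . . . . .
    . . . . . . . . . . . .
    . . . . . . . . . . . .
T2:
  2·area = 18  (B↔C swapped to make it positive)
  edge (22, 3)→(24, 6): d=(2,3) right/bottom  bias=-1
  edge (24, 6)→(18, 6): d=(-6,0) right/bottom  bias=-1
  edge (18, 6)→(22, 3): d=(4,-3) top-left  bias=+0
    (10,2)@(21, 5): e=[7,6,5] → X
    (11,2)@(23, 5): e=[1,6,11] → X
    (10,3)@(21, 7): e=[11,-6,13] → .
    (11,3)@(23, 7): e=[5,-6,19] → .
  covered (2 px):
    . . . . . . . . . . . .
    . . . . . . . . . . . .
    . . . . . . . . . . X X
    . . . . . . . . . . . .
    . . . . . . . . . . . .
    . . . . . . . . . . . .
    . . . . . . . . . . . .
T3:
  2·area = 148
  edge (22, 2)→(23, 11): d=(1,9) right/bottom  bias=-1
  edge (23, 11)→(6, 6): d=(-17,-5) top-left  bias=+0
  edge (6, 6)→(22, 2): d=(16,-4) top-left  bias=+0
    (9,1)@(19, 3): e=[28,116,4] → X
    (10,1)@(21, 3): e=[10,126,12] → X
    (11,1)@(23, 3): e=[-8,136,20] → .
    (5,2)@(11, 5): e=[102,42,4] → X
    (6,2)@(13, 5): e=[84,52,12] → X
    (7,2)@(15, 5): e=[66,62,20] → X
    (8,2)@(17, 5): e=[48,72,28] → X
    (11,2)@(23, 5): e=[-6,102,52] → .
    (5,3)@(11, 7): e=[104,8,36] → X
    (11,3)@(23, 7): e=[-4,68,84] → .
    (5,4)@(11, 9): e=[106,-26,68] → .
    (6,4)@(13, 9): e=[88,-16,76] → .
    (11,5)@(23, 11): e=[0,0,148] → .  [on edge]
  covered (17 px):
    . . . . . . . . . . . .
    . . . . . . . . . X X .
    . . . . . X X X X X X .
    . . . . . X X X X X X .
    . . . . . . . . X X X .
    . . . . . . . . . . . .
    . . . . . . . . . . . .

Result: [[2,0],[2,1],[3,1],[4,1],[5,1],[4,2],[5,2],[6,2],[7,2],[9,3],[10,3]]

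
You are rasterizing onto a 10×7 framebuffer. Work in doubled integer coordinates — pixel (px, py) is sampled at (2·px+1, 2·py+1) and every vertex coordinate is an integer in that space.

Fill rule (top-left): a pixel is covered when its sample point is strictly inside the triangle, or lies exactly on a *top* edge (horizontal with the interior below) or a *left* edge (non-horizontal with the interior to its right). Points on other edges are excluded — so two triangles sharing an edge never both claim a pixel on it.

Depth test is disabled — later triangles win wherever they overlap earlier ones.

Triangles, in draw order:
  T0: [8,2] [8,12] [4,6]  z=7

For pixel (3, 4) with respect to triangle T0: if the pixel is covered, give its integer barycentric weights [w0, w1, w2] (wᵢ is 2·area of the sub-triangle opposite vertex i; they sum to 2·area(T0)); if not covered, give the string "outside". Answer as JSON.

T0:
  2·area = 40
  edge (8, 2)→(8, 12): d=(0,10) right/bottom  bias=-1
  edge (8, 12)→(4, 6): d=(-4,-6) top-left  bias=+0
  edge (4, 6)→(8, 2): d=(4,-4) top-left  bias=+0
    (4,0)@(9, 1): e=[-10,50,0] → ·  [on edge]
    (3,1)@(7, 3): e=[10,30,0] → #  [on edge]
    (4,1)@(9, 3): e=[-10,42,8] → ·
    (2,2)@(5, 5): e=[30,10,0] → #  [on edge]
    (4,2)@(9, 5): e=[-10,34,16] → ·
    (1,3)@(3, 7): e=[50,-10,0] → ·  [on edge]
    (2,3)@(5, 7): e=[30,2,8] → #
    (4,3)@(9, 7): e=[-10,26,24] → ·
    (0,4)@(1, 9): e=[70,-30,0] → ·  [on edge]
    (2,4)@(5, 9): e=[30,-6,16] → ·
    (3,4)@(7, 9): e=[10,6,24] → #
    (4,4)@(9, 9): e=[-10,18,32] → ·
  covered (6 px):
    · · · · · · · · · ·
    · · · # · · · · · ·
    · · # # · · · · · ·
    · · # # · · · · · ·
    · · · # · · · · · ·
    · · · · · · · · · ·
    · · · · · · · · · ·

Final: [6,24,10]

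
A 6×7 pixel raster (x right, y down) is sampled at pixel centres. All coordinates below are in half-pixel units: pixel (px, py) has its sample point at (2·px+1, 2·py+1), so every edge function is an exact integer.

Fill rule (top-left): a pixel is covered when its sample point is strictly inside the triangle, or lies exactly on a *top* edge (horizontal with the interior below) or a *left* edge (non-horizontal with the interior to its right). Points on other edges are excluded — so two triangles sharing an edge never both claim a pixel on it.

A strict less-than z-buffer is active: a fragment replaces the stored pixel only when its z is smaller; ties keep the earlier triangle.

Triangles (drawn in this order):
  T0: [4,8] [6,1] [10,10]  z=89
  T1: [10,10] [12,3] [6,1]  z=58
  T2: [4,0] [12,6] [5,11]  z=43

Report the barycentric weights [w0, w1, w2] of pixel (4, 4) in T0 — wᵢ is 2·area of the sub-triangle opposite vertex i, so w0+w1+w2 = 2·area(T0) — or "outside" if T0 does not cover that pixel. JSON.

T0:
  2·area = 46
  edge (4, 8)→(6, 1): d=(2,-7) top-left  bias=+0
  edge (6, 1)→(10, 10): d=(4,9) right/bottom  bias=-1
  edge (10, 10)→(4, 8): d=(-6,-2) top-left  bias=+0
    (2,2)@(5, 5): e=[1,25,20] → #
    (3,2)@(7, 5): e=[15,7,24] → #
    (4,2)@(9, 5): e=[29,-11,28] → ·
    (0,3)@(1, 7): e=[-23,69,0] → ·  [on edge]
    (2,3)@(5, 7): e=[5,33,8] → #
    (4,3)@(9, 7): e=[33,-3,16] → ·
    (2,4)@(5, 9): e=[9,41,-4] → ·
    (3,4)@(7, 9): e=[23,23,0] → #  [on edge]
    (4,4)@(9, 9): e=[37,5,4] → #
    (5,4)@(11, 9): e=[51,-13,8] → ·
    (3,5)@(7, 11): e=[27,31,-12] → ·
    (4,5)@(9, 11): e=[41,13,-8] → ·
  covered (6 px):
    · · · · · ·
    · · · · · ·
    · · # # · ·
    · · # # · ·
    · · · # # ·
    · · · · · ·
    · · · · · ·
T1:
  2·area = 46  (B↔C swapped to make it positive)
  edge (10, 10)→(6, 1): d=(-4,-9) top-left  bias=+0
  edge (6, 1)→(12, 3): d=(6,2) right/bottom  bias=-1
  edge (12, 3)→(10, 10): d=(-2,7) right/bottom  bias=-1
    (3,1)@(7, 3): e=[1,10,35] → #
    (4,1)@(9, 3): e=[19,6,21] → #
    (5,1)@(11, 3): e=[37,2,7] → #
    (3,2)@(7, 5): e=[-7,22,31] → ·
    (4,2)@(9, 5): e=[11,18,17] → #
    (4,3)@(9, 7): e=[3,30,13] → #
    (5,3)@(11, 7): e=[21,26,-1] → ·
    (4,4)@(9, 9): e=[-5,42,9] → ·
  covered (6 px):
    · · · · · ·
    · · · # # #
    · · · · # #
    · · · · # ·
    · · · · · ·
    · · · · · ·
    · · · · · ·
T2:
  2·area = 82
  edge (4, 0)→(12, 6): d=(8,6) right/bottom  bias=-1
  edge (12, 6)→(5, 11): d=(-7,5) right/bottom  bias=-1
  edge (5, 11)→(4, 0): d=(-1,-11) top-left  bias=+0
    (2,0)@(5, 1): e=[2,70,10] → #
    (3,0)@(7, 1): e=[-10,60,32] → ·
    (2,1)@(5, 3): e=[18,56,8] → #
    (3,1)@(7, 3): e=[6,46,30] → #
    (4,1)@(9, 3): e=[-6,36,52] → ·
    (2,2)@(5, 5): e=[34,42,6] → #
    (4,2)@(9, 5): e=[10,22,50] → #
    (5,2)@(11, 5): e=[-2,12,72] → ·
    (2,3)@(5, 7): e=[50,28,4] → #
    (5,3)@(11, 7): e=[14,-2,70] → ·
    (2,4)@(5, 9): e=[66,14,2] → #
    (4,4)@(9, 9): e=[42,-6,46] → ·
    (2,5)@(5, 11): e=[82,0,0] → ·  [on edge]
  covered (11 px):
    · · # · · ·
    · · # # · ·
    · · # # # ·
    · · # # # ·
    · · # # · ·
    · · · · · ·
    · · · · · ·

Final: [5,4,37]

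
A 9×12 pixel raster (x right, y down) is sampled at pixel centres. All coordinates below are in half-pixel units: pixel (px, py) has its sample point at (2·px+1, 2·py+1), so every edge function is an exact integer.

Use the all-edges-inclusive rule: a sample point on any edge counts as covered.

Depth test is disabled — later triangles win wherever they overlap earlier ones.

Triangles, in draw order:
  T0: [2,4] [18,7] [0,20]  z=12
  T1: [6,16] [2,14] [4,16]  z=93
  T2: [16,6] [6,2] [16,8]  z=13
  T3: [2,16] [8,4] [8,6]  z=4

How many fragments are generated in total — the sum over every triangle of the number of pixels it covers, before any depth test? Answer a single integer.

T0:
  2·area = 262
  edge (2, 4)→(18, 7): d=(16,3) inclusive
  edge (18, 7)→(0, 20): d=(-18,13) inclusive
  edge (0, 20)→(2, 4): d=(2,-16) inclusive
    (1,2)@(3, 5): e=[13,231,18] → █
    (2,2)@(5, 5): e=[7,205,50] → █
    (3,2)@(7, 5): e=[1,179,82] → █
    (4,2)@(9, 5): e=[-5,153,114] → ·
    (1,3)@(3, 7): e=[45,195,22] → █
    (4,3)@(9, 7): e=[27,117,118] → █
    (5,3)@(11, 7): e=[21,91,150] → █
    (6,3)@(13, 7): e=[15,65,182] → █
    (7,3)@(15, 7): e=[9,39,214] → █
    (8,3)@(17, 7): e=[3,13,246] → █
    (1,4)@(3, 9): e=[77,159,26] → █
    (8,4)@(17, 9): e=[35,-23,250] → ·
  covered (34 px):
    · · · · · · · · ·
    · · · · · · · · ·
    · █ █ █ · · · · ·
    · █ █ █ █ █ █ █ █
    · █ █ █ █ █ █ █ ·
    · █ █ █ █ █ · · ·
    █ █ █ █ █ · · · ·
    █ █ █ · · · · · ·
    █ █ · · · · · · ·
    █ · · · · · · · ·
    · · · · · · · · ·
    · · · · · · · · ·
T1:
  2·area = 4  (B↔C swapped to make it positive)
  edge (6, 16)→(4, 16): d=(-2,0) inclusive
  edge (4, 16)→(2, 14): d=(-2,-2) inclusive
  edge (2, 14)→(6, 16): d=(4,2) inclusive
    (0,6)@(1, 13): e=[6,0,-2] → ·  [on edge]
    (1,7)@(3, 15): e=[2,0,2] → █  [on edge]
    (2,7)@(5, 15): e=[2,4,-2] → ·
    (1,8)@(3, 17): e=[-2,-4,10] → ·
    (2,8)@(5, 17): e=[-2,0,6] → ·  [on edge]
    (3,9)@(7, 19): e=[-6,0,10] → ·  [on edge]
    (4,10)@(9, 21): e=[-10,0,14] → ·  [on edge]
    (5,11)@(11, 23): e=[-14,0,18] → ·  [on edge]
  covered (1 px):
    · · · · · · · · ·
    · · · · · · · · ·
    · · · · · · · · ·
    · · · · · · · · ·
    · · · · · · · · ·
    · · · · · · · · ·
    · · · · · · · · ·
    · █ · · · · · · ·
    · · · · · · · · ·
    · · · · · · · · ·
    · · · · · · · · ·
    · · · · · · · · ·
T2:
  2·area = 20  (B↔C swapped to make it positive)
  edge (16, 6)→(16, 8): d=(0,2) inclusive
  edge (16, 8)→(6, 2): d=(-10,-6) inclusive
  edge (6, 2)→(16, 6): d=(10,4) inclusive
    (5,2)@(11, 5): e=[10,0,10] → █  [on edge]
    (6,2)@(13, 5): e=[6,12,2] → █
    (7,2)@(15, 5): e=[2,24,-6] → ·
    (5,3)@(11, 7): e=[10,-20,30] → ·
    (6,3)@(13, 7): e=[6,-8,22] → ·
    (7,3)@(15, 7): e=[2,4,14] → █
    (8,3)@(17, 7): e=[-2,16,6] → ·
    (7,4)@(15, 9): e=[2,-16,34] → ·
  covered (3 px):
    · · · · · · · · ·
    · · · · · · · · ·
    · · · · · █ █ · ·
    · · · · · · · █ ·
    · · · · · · · · ·
    · · · · · · · · ·
    · · · · · · · · ·
    · · · · · · · · ·
    · · · · · · · · ·
    · · · · · · · · ·
    · · · · · · · · ·
    · · · · · · · · ·
T3:
  2·area = 12
  edge (2, 16)→(8, 4): d=(6,-12) inclusive
  edge (8, 4)→(8, 6): d=(0,2) inclusive
  edge (8, 6)→(2, 16): d=(-6,10) inclusive
    (5,0)@(11, 1): e=[18,-6,0] → ·  [on edge]
    (3,3)@(7, 7): e=[6,2,4] → █
    (4,3)@(9, 7): e=[30,-2,-16] → ·
    (3,4)@(7, 9): e=[18,2,-8] → ·
    (2,5)@(5, 11): e=[6,6,0] → █  [on edge]
    (3,5)@(7, 11): e=[30,2,-20] → ·
    (2,6)@(5, 13): e=[18,6,-12] → ·
  covered (2 px):
    · · · · · · · · ·
    · · · · · · · · ·
    · · · · · · · · ·
    · · · █ · · · · ·
    · · · · · · · · ·
    · · █ · · · · · ·
    · · · · · · · · ·
    · · · · · · · · ·
    · · · · · · · · ·
    · · · · · · · · ·
    · · · · · · · · ·
    · · · · · · · · ·

Result: 40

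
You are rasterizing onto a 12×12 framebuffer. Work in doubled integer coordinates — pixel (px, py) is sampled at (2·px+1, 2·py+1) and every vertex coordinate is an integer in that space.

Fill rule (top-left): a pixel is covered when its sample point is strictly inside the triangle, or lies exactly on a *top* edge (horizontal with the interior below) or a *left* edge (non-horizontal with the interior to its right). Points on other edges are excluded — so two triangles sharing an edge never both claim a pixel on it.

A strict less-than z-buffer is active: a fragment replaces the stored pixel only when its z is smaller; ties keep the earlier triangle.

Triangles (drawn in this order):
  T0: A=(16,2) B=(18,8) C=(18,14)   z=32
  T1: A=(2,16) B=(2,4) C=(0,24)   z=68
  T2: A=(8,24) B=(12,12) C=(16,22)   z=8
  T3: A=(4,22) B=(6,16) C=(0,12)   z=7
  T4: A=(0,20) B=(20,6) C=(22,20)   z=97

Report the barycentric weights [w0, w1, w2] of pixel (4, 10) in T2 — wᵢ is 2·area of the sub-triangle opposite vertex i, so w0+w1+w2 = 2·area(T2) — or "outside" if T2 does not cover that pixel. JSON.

T0:
  2·area = 12
  edge (16, 2)→(18, 8): d=(2,6) right/bottom  bias=-1
  edge (18, 8)→(18, 14): d=(0,6) right/bottom  bias=-1
  edge (18, 14)→(16, 2): d=(-2,-12) top-left  bias=+0
    (8,2)@(17, 5): e=[0,6,6] → ·  [on edge]
    (8,3)@(17, 7): e=[4,6,2] → #
    (9,3)@(19, 7): e=[-8,-6,26] → ·
    (8,4)@(17, 9): e=[8,6,-2] → ·
    (9,5)@(19, 11): e=[0,-6,18] → ·  [on edge]
    (10,8)@(21, 17): e=[0,-18,30] → ·  [on edge]
    (11,11)@(23, 23): e=[0,-30,42] → ·  [on edge]
  covered (1 px):
    · · · · · · · · · · · ·
    · · · · · · · · · · · ·
    · · · · · · · · · · · ·
    · · · · · · · · # · · ·
    · · · · · · · · · · · ·
    · · · · · · · · · · · ·
    · · · · · · · · · · · ·
    · · · · · · · · · · · ·
    · · · · · · · · · · · ·
    · · · · · · · · · · · ·
    · · · · · · · · · · · ·
    · · · · · · · · · · · ·
T1:
  2·area = 24  (B↔C swapped to make it positive)
  edge (2, 16)→(0, 24): d=(-2,8) right/bottom  bias=-1
  edge (0, 24)→(2, 4): d=(2,-20) top-left  bias=+0
  edge (2, 4)→(2, 16): d=(0,12) right/bottom  bias=-1
    (0,7)@(1, 15): e=[10,2,12] → #
    (1,7)@(3, 15): e=[-6,42,-12] → ·
    (0,8)@(1, 17): e=[6,6,12] → #
    (1,8)@(3, 17): e=[-10,46,-12] → ·
    (0,9)@(1, 19): e=[2,10,12] → #
    (1,9)@(3, 19): e=[-14,50,-12] → ·
    (0,10)@(1, 21): e=[-2,14,12] → ·
  covered (3 px):
    · · · · · · · · · · · ·
    · · · · · · · · · · · ·
    · · · · · · · · · · · ·
    · · · · · · · · · · · ·
    · · · · · · · · · · · ·
    · · · · · · · · · · · ·
    · · · · · · · · · · · ·
    # · · · · · · · · · · ·
    # · · · · · · · · · · ·
    # · · · · · · · · · · ·
    · · · · · · · · · · · ·
    · · · · · · · · · · · ·
T2:
  2·area = 88
  edge (8, 24)→(12, 12): d=(4,-12) top-left  bias=+0
  edge (12, 12)→(16, 22): d=(4,10) right/bottom  bias=-1
  edge (16, 22)→(8, 24): d=(-8,2) right/bottom  bias=-1
    (7,1)@(15, 3): e=[0,-66,154] → ·  [on edge]
    (6,4)@(13, 9): e=[0,-22,110] → ·  [on edge]
    (5,7)@(11, 15): e=[0,22,66] → #  [on edge]
    (6,7)@(13, 15): e=[24,2,62] → #
    (7,7)@(15, 15): e=[48,-18,58] → ·
    (5,8)@(11, 17): e=[8,30,50] → #
    (7,8)@(15, 17): e=[56,-10,42] → ·
    (5,9)@(11, 19): e=[16,38,34] → #
    (7,9)@(15, 19): e=[64,-2,26] → ·
    (4,10)@(9, 21): e=[0,66,22] → #  [on edge]
    (7,10)@(15, 21): e=[72,6,10] → #
    (8,10)@(17, 21): e=[96,-14,6] → ·
  covered (12 px):
    · · · · · · · · · · · ·
    · · · · · · · · · · · ·
    · · · · · · · · · · · ·
    · · · · · · · · · · · ·
    · · · · · · · · · · · ·
    · · · · · · · · · · · ·
    · · · · · · · · · · · ·
    · · · · · # # · · · · ·
    · · · · · # # · · · · ·
    · · · · · # # · · · · ·
    · · · · # # # # · · · ·
    · · · · # # · · · · · ·
T3:
  2·area = 44  (B↔C swapped to make it positive)
  edge (4, 22)→(0, 12): d=(-4,-10) top-left  bias=+0
  edge (0, 12)→(6, 16): d=(6,4) right/bottom  bias=-1
  edge (6, 16)→(4, 22): d=(-2,6) right/bottom  bias=-1
    (5,0)@(11, 1): e=[154,-110,0] → ·  [on edge]
    (4,3)@(9, 7): e=[110,-66,0] → ·  [on edge]
    (0,6)@(1, 13): e=[6,2,36] → #
    (1,6)@(3, 13): e=[26,-6,24] → ·
    (3,6)@(7, 13): e=[66,-22,0] → ·  [on edge]
    (0,7)@(1, 15): e=[-2,14,32] → ·
    (1,7)@(3, 15): e=[18,6,20] → #
    (2,7)@(5, 15): e=[38,-2,8] → ·
    (1,8)@(3, 17): e=[10,18,16] → #
    (2,8)@(5, 17): e=[30,10,4] → #
    (3,8)@(7, 17): e=[50,2,-8] → ·
    (1,9)@(3, 19): e=[2,30,12] → #
    (2,9)@(5, 19): e=[22,22,0] → ·  [on edge]
  covered (5 px):
    · · · · · · · · · · · ·
    · · · · · · · · · · · ·
    · · · · · · · · · · · ·
    · · · · · · · · · · · ·
    · · · · · · · · · · · ·
    · · · · · · · · · · · ·
    # · · · · · · · · · · ·
    · # · · · · · · · · · ·
    · # # · · · · · · · · ·
    · # · · · · · · · · · ·
    · · · · · · · · · · · ·
    · · · · · · · · · · · ·
T4:
  2·area = 308
  edge (0, 20)→(20, 6): d=(20,-14) top-left  bias=+0
  edge (20, 6)→(22, 20): d=(2,14) right/bottom  bias=-1
  edge (22, 20)→(0, 20): d=(-22,0) right/bottom  bias=-1
    (9,3)@(19, 7): e=[6,16,286] → #
    (10,3)@(21, 7): e=[34,-12,286] → ·
    (8,4)@(17, 9): e=[18,48,242] → #
    (10,4)@(21, 9): e=[74,-8,242] → ·
    (6,5)@(13, 11): e=[2,108,198] → #
    (7,5)@(15, 11): e=[30,80,198] → #
    (10,5)@(21, 11): e=[114,-4,198] → ·
    (5,6)@(11, 13): e=[14,140,154] → #
    (10,6)@(21, 13): e=[154,0,154] → ·  [on edge]
    (4,7)@(9, 15): e=[26,172,110] → #
    (10,7)@(21, 15): e=[194,4,110] → #
    (11,7)@(23, 15): e=[222,-24,110] → ·
  covered (38 px):
    · · · · · · · · · · · ·
    · · · · · · · · · · · ·
    · · · · · · · · · · · ·
    · · · · · · · · · # · ·
    · · · · · · · · # # · ·
    · · · · · · # # # # · ·
    · · · · · # # # # # · ·
    · · · · # # # # # # # ·
    · · # # # # # # # # # ·
    · # # # # # # # # # # ·
    · · · · · · · · · · · ·
    · · · · · · · · · · · ·

Final: [66,22,0]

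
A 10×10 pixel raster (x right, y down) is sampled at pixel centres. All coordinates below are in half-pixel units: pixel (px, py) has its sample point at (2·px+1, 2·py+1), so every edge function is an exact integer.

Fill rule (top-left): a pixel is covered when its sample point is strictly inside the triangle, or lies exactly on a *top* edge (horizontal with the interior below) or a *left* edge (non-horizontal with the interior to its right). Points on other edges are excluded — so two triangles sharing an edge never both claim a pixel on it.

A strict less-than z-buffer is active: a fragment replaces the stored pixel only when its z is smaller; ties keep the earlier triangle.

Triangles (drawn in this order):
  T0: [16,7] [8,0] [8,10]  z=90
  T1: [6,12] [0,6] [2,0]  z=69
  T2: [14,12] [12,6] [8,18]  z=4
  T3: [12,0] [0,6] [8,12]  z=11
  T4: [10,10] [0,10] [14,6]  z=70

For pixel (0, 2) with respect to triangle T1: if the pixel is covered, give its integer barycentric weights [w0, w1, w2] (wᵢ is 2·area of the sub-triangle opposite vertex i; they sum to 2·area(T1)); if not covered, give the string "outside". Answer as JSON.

T0:
  2·area = 80  (B↔C swapped to make it positive)
  edge (16, 7)→(8, 10): d=(-8,3) right/bottom  bias=-1
  edge (8, 10)→(8, 0): d=(0,-10) top-left  bias=+0
  edge (8, 0)→(16, 7): d=(8,7) right/bottom  bias=-1
    (4,0)@(9, 1): e=[69,10,1] → █
    (5,0)@(11, 1): e=[63,30,-13] → ·
    (4,1)@(9, 3): e=[53,10,17] → █
    (5,1)@(11, 3): e=[47,30,3] → █
    (6,1)@(13, 3): e=[41,50,-11] → ·
    (4,2)@(9, 5): e=[37,10,33] → █
    (6,2)@(13, 5): e=[25,50,5] → █
    (7,2)@(15, 5): e=[19,70,-9] → ·
    (4,3)@(9, 7): e=[21,10,49] → █
    (7,3)@(15, 7): e=[3,70,7] → █
    (8,3)@(17, 7): e=[-3,90,-7] → ·
    (4,4)@(9, 9): e=[5,10,65] → █
  covered (11 px):
    · · · · █ · · · · ·
    · · · · █ █ · · · ·
    · · · · █ █ █ · · ·
    · · · · █ █ █ █ · ·
    · · · · █ · · · · ·
    · · · · · · · · · ·
    · · · · · · · · · ·
    · · · · · · · · · ·
    · · · · · · · · · ·
    · · · · · · · · · ·
T1:
  2·area = 48
  edge (6, 12)→(0, 6): d=(-6,-6) top-left  bias=+0
  edge (0, 6)→(2, 0): d=(2,-6) top-left  bias=+0
  edge (2, 0)→(6, 12): d=(4,12) right/bottom  bias=-1
    (0,1)@(1, 3): e=[24,0,24] → █  [on edge]
    (1,1)@(3, 3): e=[36,12,0] → ·  [on edge]
    (0,2)@(1, 5): e=[12,4,32] → █
    (1,2)@(3, 5): e=[24,16,8] → █
    (2,2)@(5, 5): e=[36,28,-16] → ·
    (0,3)@(1, 7): e=[0,8,40] → █  [on edge]
    (2,3)@(5, 7): e=[24,32,-8] → ·
    (0,4)@(1, 9): e=[-12,12,48] → ·
    (1,4)@(3, 9): e=[0,24,24] → █  [on edge]
    (2,4)@(5, 9): e=[12,36,0] → ·  [on edge]
    (1,5)@(3, 11): e=[-12,28,32] → ·
    (2,5)@(5, 11): e=[0,40,8] → █  [on edge]
    (3,6)@(7, 13): e=[0,56,-8] → ·  [on edge]
    (3,7)@(7, 15): e=[-12,60,0] → ·  [on edge]
    (4,7)@(9, 15): e=[0,72,-24] → ·  [on edge]
    (5,8)@(11, 17): e=[0,88,-40] → ·  [on edge]
    (6,9)@(13, 19): e=[0,104,-56] → ·  [on edge]
  covered (7 px):
    · · · · · · · · · ·
    █ · · · · · · · · ·
    █ █ · · · · · · · ·
    █ █ · · · · · · · ·
    · █ · · · · · · · ·
    · · █ · · · · · · ·
    · · · · · · · · · ·
    · · · · · · · · · ·
    · · · · · · · · · ·
    · · · · · · · · · ·
T2:
  2·area = 48  (B↔C swapped to make it positive)
  edge (14, 12)→(8, 18): d=(-6,6) right/bottom  bias=-1
  edge (8, 18)→(12, 6): d=(4,-12) top-left  bias=+0
  edge (12, 6)→(14, 12): d=(2,6) right/bottom  bias=-1
    (5,1)@(11, 3): e=[72,-24,0] → ·  [on edge]
    (6,1)@(13, 3): e=[60,0,-12] → ·  [on edge]
    (9,3)@(19, 7): e=[0,88,-40] → ·  [on edge]
    (5,4)@(11, 9): e=[36,0,12] → █  [on edge]
    (6,4)@(13, 9): e=[24,24,0] → ·  [on edge]
    (8,4)@(17, 9): e=[0,72,-24] → ·  [on edge]
    (5,5)@(11, 11): e=[24,8,16] → █
    (6,5)@(13, 11): e=[12,32,4] → █
    (7,5)@(15, 11): e=[0,56,-8] → ·  [on edge]
    (5,6)@(11, 13): e=[12,16,20] → █
    (6,6)@(13, 13): e=[0,40,8] → ·  [on edge]
    (4,7)@(9, 15): e=[12,0,36] → █  [on edge]
    (5,7)@(11, 15): e=[0,24,24] → ·  [on edge]
    (7,7)@(15, 15): e=[-24,72,0] → ·  [on edge]
    (4,8)@(9, 17): e=[0,8,40] → ·  [on edge]
    (3,9)@(7, 19): e=[0,-8,56] → ·  [on edge]
  covered (5 px):
    · · · · · · · · · ·
    · · · · · · · · · ·
    · · · · · · · · · ·
    · · · · · · · · · ·
    · · · · · █ · · · ·
    · · · · · █ █ · · ·
    · · · · · █ · · · ·
    · · · · █ · · · · ·
    · · · · · · · · · ·
    · · · · · · · · · ·
T3:
  2·area = 120  (B↔C swapped to make it positive)
  edge (12, 0)→(8, 12): d=(-4,12) right/bottom  bias=-1
  edge (8, 12)→(0, 6): d=(-8,-6) top-left  bias=+0
  edge (0, 6)→(12, 0): d=(12,-6) top-left  bias=+0
    (5,0)@(11, 1): e=[8,106,6] → █
    (6,0)@(13, 1): e=[-16,118,18] → ·
    (3,1)@(7, 3): e=[48,66,6] → █
    (4,1)@(9, 3): e=[24,78,18] → █
    (5,1)@(11, 3): e=[0,90,30] → ·  [on edge]
    (1,2)@(3, 5): e=[88,26,6] → █
    (2,2)@(5, 5): e=[64,38,18] → █
    (5,2)@(11, 5): e=[-8,74,54] → ·
    (1,3)@(3, 7): e=[80,10,30] → █
    (5,3)@(11, 7): e=[-16,58,78] → ·
    (1,4)@(3, 9): e=[72,-6,54] → ·
    (2,4)@(5, 9): e=[48,6,66] → █
    (4,4)@(9, 9): e=[0,30,90] → ·  [on edge]
    (3,7)@(7, 15): e=[0,-30,150] → ·  [on edge]
  covered (14 px):
    · · · · · █ · · · ·
    · · · █ █ · · · · ·
    · █ █ █ █ · · · · ·
    · █ █ █ █ · · · · ·
    · · █ █ · · · · · ·
    · · · █ · · · · · ·
    · · · · · · · · · ·
    · · · · · · · · · ·
    · · · · · · · · · ·
    · · · · · · · · · ·
T4:
  2·area = 40
  edge (10, 10)→(0, 10): d=(-10,0) right/bottom  bias=-1
  edge (0, 10)→(14, 6): d=(14,-4) top-left  bias=+0
  edge (14, 6)→(10, 10): d=(-4,4) right/bottom  bias=-1
    (9,0)@(19, 1): e=[90,-50,0] → ·  [on edge]
    (8,1)@(17, 3): e=[70,-30,0] → ·  [on edge]
    (7,2)@(15, 5): e=[50,-10,0] → ·  [on edge]
    (5,3)@(11, 7): e=[30,2,8] → █
    (6,3)@(13, 7): e=[30,10,0] → ·  [on edge]
    (2,4)@(5, 9): e=[10,6,24] → █
    (3,4)@(7, 9): e=[10,14,16] → █
    (4,4)@(9, 9): e=[10,22,8] → █
    (5,4)@(11, 9): e=[10,30,0] → ·  [on edge]
    (2,5)@(5, 11): e=[-10,34,16] → ·
    (3,5)@(7, 11): e=[-10,42,8] → ·
    (4,5)@(9, 11): e=[-10,50,0] → ·  [on edge]
    (3,6)@(7, 13): e=[-30,70,0] → ·  [on edge]
    (2,7)@(5, 15): e=[-50,90,0] → ·  [on edge]
    (1,8)@(3, 17): e=[-70,110,0] → ·  [on edge]
    (0,9)@(1, 19): e=[-90,130,0] → ·  [on edge]
  covered (4 px):
    · · · · · · · · · ·
    · · · · · · · · · ·
    · · · · · · · · · ·
    · · · · · █ · · · ·
    · · █ █ █ · · · · ·
    · · · · · · · · · ·
    · · · · · · · · · ·
    · · · · · · · · · ·
    · · · · · · · · · ·
    · · · · · · · · · ·

Final: [4,32,12]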